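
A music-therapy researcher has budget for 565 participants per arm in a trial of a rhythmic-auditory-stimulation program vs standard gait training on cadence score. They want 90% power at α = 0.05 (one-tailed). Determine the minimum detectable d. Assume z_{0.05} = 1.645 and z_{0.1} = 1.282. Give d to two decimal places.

d_min ≈ 0.17

For two independent groups of n = 565 each: d_min = (z_{α} + z_β)·√(2/n).
z-sum = 1.645 + 1.282 = 2.927.
d_min = 2.927 × √(2/565) = 2.927 × 0.0595 = 0.174.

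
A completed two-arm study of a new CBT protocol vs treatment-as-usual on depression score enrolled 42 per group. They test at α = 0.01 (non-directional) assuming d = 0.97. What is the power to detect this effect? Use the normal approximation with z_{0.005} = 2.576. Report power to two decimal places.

For two equal groups, power = Φ(d·√(n/2) − z_{α/2}).
d·√(n/2) = 0.97 × √(42/2) = 0.97 × 4.583 = 4.445.
z_β = 4.445 − 2.576 = 1.869.
Power = Φ(1.869) = 0.969.

power ≈ 0.97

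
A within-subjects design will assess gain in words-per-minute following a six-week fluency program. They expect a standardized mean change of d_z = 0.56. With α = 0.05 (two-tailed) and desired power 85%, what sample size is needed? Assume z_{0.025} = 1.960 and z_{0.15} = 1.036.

For a paired (one-sample on differences) test: n = ((z_{α/2} + z_β) / d)².
z_{α/2} + z_β = 1.960 + 1.036 = 2.996.
n = (2.996 / 0.56)² = 5.350² = 28.62.
Round up.

n = 29 pairs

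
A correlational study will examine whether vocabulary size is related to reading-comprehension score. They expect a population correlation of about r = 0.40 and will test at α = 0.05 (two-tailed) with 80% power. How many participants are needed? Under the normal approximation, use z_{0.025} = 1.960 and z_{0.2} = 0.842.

n = 47

Fisher's z: C = ½·ln((1+r)/(1−r)) = ½·ln(2.3333) = 0.4236.
n = ((z_{α/2} + z_β)/C)² + 3.
(1.960 + 0.842) / 0.4236 = 2.802 / 0.4236 = 6.615.
n = 6.615² + 3 = 43.75 + 3 = 46.8.
Round up.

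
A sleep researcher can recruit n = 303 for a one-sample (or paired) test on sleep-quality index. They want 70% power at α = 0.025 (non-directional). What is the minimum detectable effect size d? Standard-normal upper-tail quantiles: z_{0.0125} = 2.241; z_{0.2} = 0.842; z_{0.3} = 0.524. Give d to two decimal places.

For a single sample (or paired design) of n = 303: d_min = (z_{α/2} + z_β)/√n.
z-sum = 2.241 + 0.524 = 2.765.
d_min = 2.765 / √303 = 2.765 / 17.407 = 0.159.

d_min ≈ 0.16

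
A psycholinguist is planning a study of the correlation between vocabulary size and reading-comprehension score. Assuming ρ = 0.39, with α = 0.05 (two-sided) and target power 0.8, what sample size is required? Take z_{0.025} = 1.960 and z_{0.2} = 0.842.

n = 50

Fisher's z: C = ½·ln((1+r)/(1−r)) = ½·ln(2.2787) = 0.4118.
n = ((z_{α/2} + z_β)/C)² + 3.
(1.960 + 0.842) / 0.4118 = 2.802 / 0.4118 = 6.804.
n = 6.804² + 3 = 46.30 + 3 = 49.3.
Round up.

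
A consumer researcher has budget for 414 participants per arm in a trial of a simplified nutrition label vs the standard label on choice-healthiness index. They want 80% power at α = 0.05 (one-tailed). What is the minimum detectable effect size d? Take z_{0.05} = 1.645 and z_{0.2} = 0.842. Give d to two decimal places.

For two independent groups of n = 414 each: d_min = (z_{α} + z_β)·√(2/n).
z-sum = 1.645 + 0.842 = 2.487.
d_min = 2.487 × √(2/414) = 2.487 × 0.0695 = 0.173.

d_min ≈ 0.17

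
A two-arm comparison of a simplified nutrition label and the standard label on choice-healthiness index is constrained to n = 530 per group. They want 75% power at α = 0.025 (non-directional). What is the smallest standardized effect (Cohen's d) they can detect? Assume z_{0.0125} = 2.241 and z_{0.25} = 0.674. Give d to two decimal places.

For two independent groups of n = 530 each: d_min = (z_{α/2} + z_β)·√(2/n).
z-sum = 2.241 + 0.674 = 2.915.
d_min = 2.915 × √(2/530) = 2.915 × 0.0614 = 0.179.

d_min ≈ 0.18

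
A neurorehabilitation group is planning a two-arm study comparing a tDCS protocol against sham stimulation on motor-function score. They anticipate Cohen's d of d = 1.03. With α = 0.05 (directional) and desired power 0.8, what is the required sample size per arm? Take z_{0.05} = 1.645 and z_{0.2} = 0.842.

For two independent groups with equal n: n = 2·((z_{α} + z_β) / d)².
z_{α} + z_β = 1.645 + 0.842 = 2.487.
n = 2 × (2.487 / 1.03)² = 2 × 2.415² = 2 × 5.83 = 11.7.
Round up to the next whole participant.

n = 12 per group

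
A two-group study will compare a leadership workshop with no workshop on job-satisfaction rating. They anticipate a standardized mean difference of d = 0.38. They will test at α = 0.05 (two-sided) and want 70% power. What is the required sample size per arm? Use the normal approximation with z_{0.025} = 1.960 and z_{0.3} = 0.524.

n = 86 per group

For two independent groups with equal n: n = 2·((z_{α/2} + z_β) / d)².
z_{α/2} + z_β = 1.960 + 0.524 = 2.484.
n = 2 × (2.484 / 0.38)² = 2 × 6.537² = 2 × 42.73 = 85.5.
Round up to the next whole participant.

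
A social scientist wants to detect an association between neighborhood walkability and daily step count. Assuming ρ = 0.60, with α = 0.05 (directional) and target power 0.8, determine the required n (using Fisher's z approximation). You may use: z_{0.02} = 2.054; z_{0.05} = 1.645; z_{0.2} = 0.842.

n = 16

Fisher's z: C = ½·ln((1+r)/(1−r)) = ½·ln(4.0000) = 0.6931.
n = ((z_{α} + z_β)/C)² + 3.
(1.645 + 0.842) / 0.6931 = 2.487 / 0.6931 = 3.588.
n = 3.588² + 3 = 12.88 + 3 = 15.9.
Round up.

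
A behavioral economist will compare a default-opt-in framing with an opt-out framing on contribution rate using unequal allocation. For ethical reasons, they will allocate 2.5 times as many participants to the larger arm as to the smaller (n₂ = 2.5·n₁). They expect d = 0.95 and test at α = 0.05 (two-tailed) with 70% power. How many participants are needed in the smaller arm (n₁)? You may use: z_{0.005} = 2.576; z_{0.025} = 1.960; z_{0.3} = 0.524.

n₁ = 10

With allocation ratio k = n₂/n₁ = 2.5, Var(x̄₁−x̄₂) = σ²(1/n₁ + 1/(k·n₁)) = σ²·(k+1)/(k·n₁).
So n₁ = (1 + 1/k)·((z_{α/2} + z_β)/d)² = 1.400 × (2.484/0.95)².
n₁ = 1.400 × 6.84 = 9.6.
Round up: n₁ = 10, giving n₂ = 2.5 × 10 = 25.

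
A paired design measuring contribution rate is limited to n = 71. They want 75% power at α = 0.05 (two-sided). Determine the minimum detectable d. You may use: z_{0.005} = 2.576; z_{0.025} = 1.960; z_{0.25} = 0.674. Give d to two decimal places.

For a single sample (or paired design) of n = 71: d_min = (z_{α/2} + z_β)/√n.
z-sum = 1.960 + 0.674 = 2.634.
d_min = 2.634 / √71 = 2.634 / 8.426 = 0.313.

d_min ≈ 0.31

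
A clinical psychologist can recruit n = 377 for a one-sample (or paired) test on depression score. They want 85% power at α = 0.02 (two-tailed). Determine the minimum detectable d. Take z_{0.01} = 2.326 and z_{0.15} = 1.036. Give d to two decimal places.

For a single sample (or paired design) of n = 377: d_min = (z_{α/2} + z_β)/√n.
z-sum = 2.326 + 1.036 = 3.362.
d_min = 3.362 / √377 = 3.362 / 19.416 = 0.173.

d_min ≈ 0.17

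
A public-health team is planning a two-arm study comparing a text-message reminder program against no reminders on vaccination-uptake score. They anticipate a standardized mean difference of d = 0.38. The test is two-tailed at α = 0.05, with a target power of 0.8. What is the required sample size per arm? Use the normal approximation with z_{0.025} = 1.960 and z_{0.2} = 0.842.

For two independent groups with equal n: n = 2·((z_{α/2} + z_β) / d)².
z_{α/2} + z_β = 1.960 + 0.842 = 2.802.
n = 2 × (2.802 / 0.38)² = 2 × 7.374² = 2 × 54.37 = 108.7.
Round up to the next whole participant.

n = 109 per group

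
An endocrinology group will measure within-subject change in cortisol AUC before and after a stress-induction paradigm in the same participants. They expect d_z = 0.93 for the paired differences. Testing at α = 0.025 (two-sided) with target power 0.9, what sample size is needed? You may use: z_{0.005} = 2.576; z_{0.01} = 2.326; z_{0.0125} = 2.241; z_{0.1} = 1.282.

n = 15 pairs

For a paired (one-sample on differences) test: n = ((z_{α/2} + z_β) / d)².
z_{α/2} + z_β = 2.241 + 1.282 = 3.523.
n = (3.523 / 0.93)² = 3.788² = 14.35.
Round up.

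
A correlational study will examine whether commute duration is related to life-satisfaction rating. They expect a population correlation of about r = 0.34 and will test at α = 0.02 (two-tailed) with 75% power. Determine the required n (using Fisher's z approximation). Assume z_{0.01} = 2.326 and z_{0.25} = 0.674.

n = 75

Fisher's z: C = ½·ln((1+r)/(1−r)) = ½·ln(2.0303) = 0.3541.
n = ((z_{α/2} + z_β)/C)² + 3.
(2.326 + 0.674) / 0.3541 = 3.000 / 0.3541 = 8.472.
n = 8.472² + 3 = 71.78 + 3 = 74.8.
Round up.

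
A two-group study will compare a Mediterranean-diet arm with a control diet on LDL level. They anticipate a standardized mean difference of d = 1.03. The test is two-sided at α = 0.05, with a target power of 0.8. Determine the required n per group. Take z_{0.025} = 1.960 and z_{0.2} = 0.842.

For two independent groups with equal n: n = 2·((z_{α/2} + z_β) / d)².
z_{α/2} + z_β = 1.960 + 0.842 = 2.802.
n = 2 × (2.802 / 1.03)² = 2 × 2.720² = 2 × 7.40 = 14.8.
Round up to the next whole participant.

n = 15 per group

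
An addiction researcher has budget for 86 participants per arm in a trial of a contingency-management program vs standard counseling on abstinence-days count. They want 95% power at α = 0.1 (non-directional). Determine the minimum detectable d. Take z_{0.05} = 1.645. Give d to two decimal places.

d_min ≈ 0.50

For two independent groups of n = 86 each: d_min = (z_{α/2} + z_β)·√(2/n).
z-sum = 1.645 + 1.645 = 3.290.
d_min = 3.290 × √(2/86) = 3.290 × 0.1525 = 0.502.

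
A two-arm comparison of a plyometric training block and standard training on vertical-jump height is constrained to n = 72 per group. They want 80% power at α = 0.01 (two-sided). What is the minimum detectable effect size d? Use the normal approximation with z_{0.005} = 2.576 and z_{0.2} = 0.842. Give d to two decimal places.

d_min ≈ 0.57

For two independent groups of n = 72 each: d_min = (z_{α/2} + z_β)·√(2/n).
z-sum = 2.576 + 0.842 = 3.418.
d_min = 3.418 × √(2/72) = 3.418 × 0.1667 = 0.570.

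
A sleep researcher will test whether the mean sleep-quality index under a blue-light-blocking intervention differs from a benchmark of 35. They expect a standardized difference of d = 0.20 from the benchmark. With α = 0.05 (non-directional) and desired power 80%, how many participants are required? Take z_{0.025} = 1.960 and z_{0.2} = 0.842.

n = 197

For a one-sample test: n = ((z_{α/2} + z_β) / d)².
z_{α/2} + z_β = 1.960 + 0.842 = 2.802.
n = (2.802 / 0.20)² = 14.010² = 196.28.
Round up.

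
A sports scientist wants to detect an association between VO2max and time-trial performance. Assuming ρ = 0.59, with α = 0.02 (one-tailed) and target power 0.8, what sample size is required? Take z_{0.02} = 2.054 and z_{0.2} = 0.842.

n = 22

Fisher's z: C = ½·ln((1+r)/(1−r)) = ½·ln(3.8780) = 0.6777.
n = ((z_{α} + z_β)/C)² + 3.
(2.054 + 0.842) / 0.6777 = 2.896 / 0.6777 = 4.273.
n = 4.273² + 3 = 18.26 + 3 = 21.3.
Round up.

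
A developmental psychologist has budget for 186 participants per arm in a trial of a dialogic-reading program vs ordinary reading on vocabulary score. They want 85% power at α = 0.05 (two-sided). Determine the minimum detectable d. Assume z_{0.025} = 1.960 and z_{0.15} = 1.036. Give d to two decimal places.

d_min ≈ 0.31

For two independent groups of n = 186 each: d_min = (z_{α/2} + z_β)·√(2/n).
z-sum = 1.960 + 1.036 = 2.996.
d_min = 2.996 × √(2/186) = 2.996 × 0.1037 = 0.311.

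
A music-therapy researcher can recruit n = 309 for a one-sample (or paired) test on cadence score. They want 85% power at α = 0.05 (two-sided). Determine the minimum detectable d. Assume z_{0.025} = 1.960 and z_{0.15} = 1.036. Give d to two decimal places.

For a single sample (or paired design) of n = 309: d_min = (z_{α/2} + z_β)/√n.
z-sum = 1.960 + 1.036 = 2.996.
d_min = 2.996 / √309 = 2.996 / 17.578 = 0.170.

d_min ≈ 0.17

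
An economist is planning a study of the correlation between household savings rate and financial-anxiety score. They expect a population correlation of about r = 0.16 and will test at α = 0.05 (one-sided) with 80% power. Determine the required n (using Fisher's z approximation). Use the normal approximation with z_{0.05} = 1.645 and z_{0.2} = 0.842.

n = 241

Fisher's z: C = ½·ln((1+r)/(1−r)) = ½·ln(1.3810) = 0.1614.
n = ((z_{α} + z_β)/C)² + 3.
(1.645 + 0.842) / 0.1614 = 2.487 / 0.1614 = 15.409.
n = 15.409² + 3 = 237.43 + 3 = 240.4.
Round up.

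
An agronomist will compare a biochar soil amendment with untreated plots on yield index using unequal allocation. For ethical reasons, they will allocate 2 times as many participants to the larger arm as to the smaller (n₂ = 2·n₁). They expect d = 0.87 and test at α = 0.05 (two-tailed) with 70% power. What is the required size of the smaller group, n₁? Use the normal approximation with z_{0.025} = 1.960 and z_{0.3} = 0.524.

n₁ = 13

With allocation ratio k = n₂/n₁ = 2, Var(x̄₁−x̄₂) = σ²(1/n₁ + 1/(k·n₁)) = σ²·(k+1)/(k·n₁).
So n₁ = (1 + 1/k)·((z_{α/2} + z_β)/d)² = 1.500 × (2.484/0.87)².
n₁ = 1.500 × 8.15 = 12.2.
Round up: n₁ = 13, giving n₂ = 2 × 13 = 26.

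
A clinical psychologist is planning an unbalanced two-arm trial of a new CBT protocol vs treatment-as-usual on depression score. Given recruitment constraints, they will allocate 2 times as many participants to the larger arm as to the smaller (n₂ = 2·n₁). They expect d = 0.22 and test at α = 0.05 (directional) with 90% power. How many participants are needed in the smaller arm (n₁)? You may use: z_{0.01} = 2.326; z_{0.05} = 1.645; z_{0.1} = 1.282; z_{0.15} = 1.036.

With allocation ratio k = n₂/n₁ = 2, Var(x̄₁−x̄₂) = σ²(1/n₁ + 1/(k·n₁)) = σ²·(k+1)/(k·n₁).
So n₁ = (1 + 1/k)·((z_{α} + z_β)/d)² = 1.500 × (2.927/0.22)².
n₁ = 1.500 × 177.01 = 265.5.
Round up: n₁ = 266, giving n₂ = 2 × 266 = 532.

n₁ = 266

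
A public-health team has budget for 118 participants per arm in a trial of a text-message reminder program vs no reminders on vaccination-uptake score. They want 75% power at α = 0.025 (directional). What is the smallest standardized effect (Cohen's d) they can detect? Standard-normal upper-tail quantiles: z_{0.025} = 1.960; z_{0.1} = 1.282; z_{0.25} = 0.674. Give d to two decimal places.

For two independent groups of n = 118 each: d_min = (z_{α} + z_β)·√(2/n).
z-sum = 1.960 + 0.674 = 2.634.
d_min = 2.634 × √(2/118) = 2.634 × 0.1302 = 0.343.

d_min ≈ 0.34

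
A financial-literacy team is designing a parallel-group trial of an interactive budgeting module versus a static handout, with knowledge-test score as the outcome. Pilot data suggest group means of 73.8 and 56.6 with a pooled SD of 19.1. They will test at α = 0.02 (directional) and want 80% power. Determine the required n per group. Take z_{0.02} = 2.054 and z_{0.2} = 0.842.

n = 21 per group

Cohen's d = |M₁ − M₂| / SD_pooled = |73.8 − 56.6| / 19.1 = 17.2 / 19.1 = 0.901.
For two independent groups with equal n: n = 2·((z_{α} + z_β) / d)².
z_{α} + z_β = 2.054 + 0.842 = 2.896.
n = 2 × (2.896 / 0.901)² = 2 × 3.214² = 2 × 10.33 = 20.7.
Round up to the next whole participant.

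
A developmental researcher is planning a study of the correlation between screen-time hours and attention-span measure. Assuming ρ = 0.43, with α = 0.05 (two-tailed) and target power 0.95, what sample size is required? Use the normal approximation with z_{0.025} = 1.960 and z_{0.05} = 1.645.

Fisher's z: C = ½·ln((1+r)/(1−r)) = ½·ln(2.5088) = 0.4599.
n = ((z_{α/2} + z_β)/C)² + 3.
(1.960 + 1.645) / 0.4599 = 3.605 / 0.4599 = 7.839.
n = 7.839² + 3 = 61.44 + 3 = 64.4.
Round up.

n = 65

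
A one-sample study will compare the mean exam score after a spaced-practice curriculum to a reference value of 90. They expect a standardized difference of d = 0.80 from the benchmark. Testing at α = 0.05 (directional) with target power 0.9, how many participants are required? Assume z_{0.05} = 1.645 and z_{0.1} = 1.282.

n = 14

For a one-sample test: n = ((z_{α} + z_β) / d)².
z_{α} + z_β = 1.645 + 1.282 = 2.927.
n = (2.927 / 0.80)² = 3.659² = 13.39.
Round up.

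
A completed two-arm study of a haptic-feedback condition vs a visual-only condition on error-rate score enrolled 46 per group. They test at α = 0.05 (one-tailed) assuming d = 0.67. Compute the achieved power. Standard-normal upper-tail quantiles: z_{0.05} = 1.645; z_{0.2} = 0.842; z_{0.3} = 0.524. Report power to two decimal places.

For two equal groups, power = Φ(d·√(n/2) − z_{α}).
d·√(n/2) = 0.67 × √(46/2) = 0.67 × 4.796 = 3.213.
z_β = 3.213 − 1.645 = 1.568.
Power = Φ(1.568) = 0.942.

power ≈ 0.94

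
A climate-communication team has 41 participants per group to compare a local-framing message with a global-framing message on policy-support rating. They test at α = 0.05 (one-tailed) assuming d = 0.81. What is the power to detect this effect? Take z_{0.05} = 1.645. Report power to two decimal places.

power ≈ 0.98

For two equal groups, power = Φ(d·√(n/2) − z_{α}).
d·√(n/2) = 0.81 × √(41/2) = 0.81 × 4.528 = 3.667.
z_β = 3.667 − 1.645 = 2.022.
Power = Φ(2.022) = 0.978.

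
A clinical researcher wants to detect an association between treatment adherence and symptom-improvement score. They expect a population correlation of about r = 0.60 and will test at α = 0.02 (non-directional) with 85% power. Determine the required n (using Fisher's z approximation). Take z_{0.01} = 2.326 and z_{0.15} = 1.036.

n = 27

Fisher's z: C = ½·ln((1+r)/(1−r)) = ½·ln(4.0000) = 0.6931.
n = ((z_{α/2} + z_β)/C)² + 3.
(2.326 + 1.036) / 0.6931 = 3.362 / 0.6931 = 4.851.
n = 4.851² + 3 = 23.53 + 3 = 26.5.
Round up.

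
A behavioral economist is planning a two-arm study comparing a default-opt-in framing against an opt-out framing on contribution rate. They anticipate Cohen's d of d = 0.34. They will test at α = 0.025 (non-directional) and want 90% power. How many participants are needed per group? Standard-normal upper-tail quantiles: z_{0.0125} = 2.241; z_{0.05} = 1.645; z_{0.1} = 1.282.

For two independent groups with equal n: n = 2·((z_{α/2} + z_β) / d)².
z_{α/2} + z_β = 2.241 + 1.282 = 3.523.
n = 2 × (3.523 / 0.34)² = 2 × 10.362² = 2 × 107.37 = 214.7.
Round up to the next whole participant.

n = 215 per group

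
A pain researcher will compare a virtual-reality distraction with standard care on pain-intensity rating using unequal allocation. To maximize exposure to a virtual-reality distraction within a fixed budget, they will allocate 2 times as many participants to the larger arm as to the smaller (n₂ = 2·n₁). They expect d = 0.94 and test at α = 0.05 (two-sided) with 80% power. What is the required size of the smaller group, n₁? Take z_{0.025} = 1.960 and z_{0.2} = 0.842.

With allocation ratio k = n₂/n₁ = 2, Var(x̄₁−x̄₂) = σ²(1/n₁ + 1/(k·n₁)) = σ²·(k+1)/(k·n₁).
So n₁ = (1 + 1/k)·((z_{α/2} + z_β)/d)² = 1.500 × (2.802/0.94)².
n₁ = 1.500 × 8.89 = 13.3.
Round up: n₁ = 14, giving n₂ = 2 × 14 = 28.

n₁ = 14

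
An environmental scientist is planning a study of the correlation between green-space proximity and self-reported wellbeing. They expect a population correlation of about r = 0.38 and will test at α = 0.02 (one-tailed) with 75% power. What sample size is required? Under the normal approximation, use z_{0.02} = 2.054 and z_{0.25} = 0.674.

Fisher's z: C = ½·ln((1+r)/(1−r)) = ½·ln(2.2258) = 0.4001.
n = ((z_{α} + z_β)/C)² + 3.
(2.054 + 0.674) / 0.4001 = 2.728 / 0.4001 = 6.818.
n = 6.818² + 3 = 46.49 + 3 = 49.5.
Round up.

n = 50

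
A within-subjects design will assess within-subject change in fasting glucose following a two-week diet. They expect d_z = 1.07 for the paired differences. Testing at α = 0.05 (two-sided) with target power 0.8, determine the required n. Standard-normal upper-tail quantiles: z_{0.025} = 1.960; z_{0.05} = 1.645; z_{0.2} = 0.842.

n = 7 pairs

For a paired (one-sample on differences) test: n = ((z_{α/2} + z_β) / d)².
z_{α/2} + z_β = 1.960 + 0.842 = 2.802.
n = (2.802 / 1.07)² = 2.619² = 6.86.
Round up.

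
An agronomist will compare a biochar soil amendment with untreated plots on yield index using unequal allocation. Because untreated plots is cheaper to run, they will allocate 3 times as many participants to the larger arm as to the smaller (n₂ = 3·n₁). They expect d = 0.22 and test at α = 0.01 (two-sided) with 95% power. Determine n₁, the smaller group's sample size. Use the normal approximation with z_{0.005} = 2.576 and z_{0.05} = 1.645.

With allocation ratio k = n₂/n₁ = 3, Var(x̄₁−x̄₂) = σ²(1/n₁ + 1/(k·n₁)) = σ²·(k+1)/(k·n₁).
So n₁ = (1 + 1/k)·((z_{α/2} + z_β)/d)² = 1.333 × (4.221/0.22)².
n₁ = 1.333 × 368.12 = 490.8.
Round up: n₁ = 491, giving n₂ = 3 × 491 = 1473.

n₁ = 491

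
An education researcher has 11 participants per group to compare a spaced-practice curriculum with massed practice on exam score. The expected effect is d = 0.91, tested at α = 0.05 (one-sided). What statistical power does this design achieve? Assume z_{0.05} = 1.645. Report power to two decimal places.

For two equal groups, power = Φ(d·√(n/2) − z_{α}).
d·√(n/2) = 0.91 × √(11/2) = 0.91 × 2.345 = 2.134.
z_β = 2.134 − 1.645 = 0.489.
Power = Φ(0.489) = 0.688.

power ≈ 0.69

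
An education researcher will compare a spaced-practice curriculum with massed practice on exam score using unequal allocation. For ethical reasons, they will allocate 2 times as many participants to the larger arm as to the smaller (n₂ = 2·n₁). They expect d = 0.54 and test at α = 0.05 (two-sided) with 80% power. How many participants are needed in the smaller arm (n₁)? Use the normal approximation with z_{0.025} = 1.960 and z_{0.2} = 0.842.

With allocation ratio k = n₂/n₁ = 2, Var(x̄₁−x̄₂) = σ²(1/n₁ + 1/(k·n₁)) = σ²·(k+1)/(k·n₁).
So n₁ = (1 + 1/k)·((z_{α/2} + z_β)/d)² = 1.500 × (2.802/0.54)².
n₁ = 1.500 × 26.92 = 40.4.
Round up: n₁ = 41, giving n₂ = 2 × 41 = 82.

n₁ = 41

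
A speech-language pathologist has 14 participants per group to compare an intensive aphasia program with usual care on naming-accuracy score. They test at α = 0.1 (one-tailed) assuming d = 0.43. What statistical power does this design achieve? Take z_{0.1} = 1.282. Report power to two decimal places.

power ≈ 0.44

For two equal groups, power = Φ(d·√(n/2) − z_{α}).
d·√(n/2) = 0.43 × √(14/2) = 0.43 × 2.646 = 1.138.
z_β = 1.138 − 1.282 = -0.144.
Power = Φ(-0.144) = 0.443.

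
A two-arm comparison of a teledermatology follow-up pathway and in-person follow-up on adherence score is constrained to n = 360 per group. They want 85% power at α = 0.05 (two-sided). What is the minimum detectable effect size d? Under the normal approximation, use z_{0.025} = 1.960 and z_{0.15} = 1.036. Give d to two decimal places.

d_min ≈ 0.22

For two independent groups of n = 360 each: d_min = (z_{α/2} + z_β)·√(2/n).
z-sum = 1.960 + 1.036 = 2.996.
d_min = 2.996 × √(2/360) = 2.996 × 0.0745 = 0.223.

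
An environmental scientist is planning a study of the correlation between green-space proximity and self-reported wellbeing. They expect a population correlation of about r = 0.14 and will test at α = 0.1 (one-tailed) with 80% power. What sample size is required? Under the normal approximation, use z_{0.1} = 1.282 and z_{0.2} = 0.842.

Fisher's z: C = ½·ln((1+r)/(1−r)) = ½·ln(1.3256) = 0.1409.
n = ((z_{α} + z_β)/C)² + 3.
(1.282 + 0.842) / 0.1409 = 2.124 / 0.1409 = 15.075.
n = 15.075² + 3 = 227.24 + 3 = 230.2.
Round up.

n = 231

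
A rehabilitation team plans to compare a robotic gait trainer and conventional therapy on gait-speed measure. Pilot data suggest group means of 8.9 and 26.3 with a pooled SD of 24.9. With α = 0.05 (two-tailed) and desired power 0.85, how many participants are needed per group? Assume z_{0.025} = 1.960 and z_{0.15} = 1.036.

n = 37 per group

Cohen's d = |M₁ − M₂| / SD_pooled = |8.9 − 26.3| / 24.9 = 17.4 / 24.9 = 0.699.
For two independent groups with equal n: n = 2·((z_{α/2} + z_β) / d)².
z_{α/2} + z_β = 1.960 + 1.036 = 2.996.
n = 2 × (2.996 / 0.699)² = 2 × 4.286² = 2 × 18.37 = 36.7.
Round up to the next whole participant.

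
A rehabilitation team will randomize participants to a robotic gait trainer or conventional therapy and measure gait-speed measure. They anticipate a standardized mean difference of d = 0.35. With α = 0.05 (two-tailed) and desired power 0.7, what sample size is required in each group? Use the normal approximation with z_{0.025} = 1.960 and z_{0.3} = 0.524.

n = 101 per group

For two independent groups with equal n: n = 2·((z_{α/2} + z_β) / d)².
z_{α/2} + z_β = 1.960 + 0.524 = 2.484.
n = 2 × (2.484 / 0.35)² = 2 × 7.097² = 2 × 50.37 = 100.7.
Round up to the next whole participant.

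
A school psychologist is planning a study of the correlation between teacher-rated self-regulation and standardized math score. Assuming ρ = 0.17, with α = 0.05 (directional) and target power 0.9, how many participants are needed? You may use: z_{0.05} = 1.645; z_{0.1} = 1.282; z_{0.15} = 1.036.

n = 294

Fisher's z: C = ½·ln((1+r)/(1−r)) = ½·ln(1.4096) = 0.1717.
n = ((z_{α} + z_β)/C)² + 3.
(1.645 + 1.282) / 0.1717 = 2.927 / 0.1717 = 17.047.
n = 17.047² + 3 = 290.61 + 3 = 293.6.
Round up.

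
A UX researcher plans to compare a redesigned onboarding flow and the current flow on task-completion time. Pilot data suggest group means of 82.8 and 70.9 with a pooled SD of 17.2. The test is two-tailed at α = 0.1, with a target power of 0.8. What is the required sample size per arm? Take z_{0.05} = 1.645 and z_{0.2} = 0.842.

Cohen's d = |M₁ − M₂| / SD_pooled = |82.8 − 70.9| / 17.2 = 11.9 / 17.2 = 0.692.
For two independent groups with equal n: n = 2·((z_{α/2} + z_β) / d)².
z_{α/2} + z_β = 1.645 + 0.842 = 2.487.
n = 2 × (2.487 / 0.692)² = 2 × 3.594² = 2 × 12.92 = 25.8.
Round up to the next whole participant.

n = 26 per group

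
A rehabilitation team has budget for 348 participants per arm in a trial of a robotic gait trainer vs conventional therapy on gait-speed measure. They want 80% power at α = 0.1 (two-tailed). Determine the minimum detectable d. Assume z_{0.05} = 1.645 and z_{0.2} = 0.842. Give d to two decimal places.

d_min ≈ 0.19

For two independent groups of n = 348 each: d_min = (z_{α/2} + z_β)·√(2/n).
z-sum = 1.645 + 0.842 = 2.487.
d_min = 2.487 × √(2/348) = 2.487 × 0.0758 = 0.189.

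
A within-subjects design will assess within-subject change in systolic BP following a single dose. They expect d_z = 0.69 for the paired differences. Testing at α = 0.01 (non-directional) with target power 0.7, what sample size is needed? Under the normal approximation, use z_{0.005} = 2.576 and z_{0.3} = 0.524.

For a paired (one-sample on differences) test: n = ((z_{α/2} + z_β) / d)².
z_{α/2} + z_β = 2.576 + 0.524 = 3.100.
n = (3.100 / 0.69)² = 4.493² = 20.18.
Round up.

n = 21 pairs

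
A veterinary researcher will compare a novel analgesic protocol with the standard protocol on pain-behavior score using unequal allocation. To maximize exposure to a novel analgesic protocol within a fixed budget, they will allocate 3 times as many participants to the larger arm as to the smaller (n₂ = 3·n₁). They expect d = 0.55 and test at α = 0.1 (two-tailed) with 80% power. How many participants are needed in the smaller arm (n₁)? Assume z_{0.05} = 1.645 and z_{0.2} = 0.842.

With allocation ratio k = n₂/n₁ = 3, Var(x̄₁−x̄₂) = σ²(1/n₁ + 1/(k·n₁)) = σ²·(k+1)/(k·n₁).
So n₁ = (1 + 1/k)·((z_{α/2} + z_β)/d)² = 1.333 × (2.487/0.55)².
n₁ = 1.333 × 20.45 = 27.3.
Round up: n₁ = 28, giving n₂ = 3 × 28 = 84.

n₁ = 28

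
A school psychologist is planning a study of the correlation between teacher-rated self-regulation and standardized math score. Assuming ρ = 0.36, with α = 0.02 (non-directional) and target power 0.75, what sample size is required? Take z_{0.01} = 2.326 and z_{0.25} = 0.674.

Fisher's z: C = ½·ln((1+r)/(1−r)) = ½·ln(2.1250) = 0.3769.
n = ((z_{α/2} + z_β)/C)² + 3.
(2.326 + 0.674) / 0.3769 = 3.000 / 0.3769 = 7.960.
n = 7.960² + 3 = 63.36 + 3 = 66.4.
Round up.

n = 67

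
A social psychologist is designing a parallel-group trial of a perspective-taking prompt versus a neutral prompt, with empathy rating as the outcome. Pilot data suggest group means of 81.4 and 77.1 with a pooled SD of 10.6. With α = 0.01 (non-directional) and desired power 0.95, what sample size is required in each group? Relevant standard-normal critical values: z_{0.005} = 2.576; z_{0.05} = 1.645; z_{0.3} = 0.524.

n = 217 per group

Cohen's d = |M₁ − M₂| / SD_pooled = |81.4 − 77.1| / 10.6 = 4.3 / 10.6 = 0.406.
For two independent groups with equal n: n = 2·((z_{α/2} + z_β) / d)².
z_{α/2} + z_β = 2.576 + 1.645 = 4.221.
n = 2 × (4.221 / 0.406)² = 2 × 10.397² = 2 × 108.09 = 216.2.
Round up to the next whole participant.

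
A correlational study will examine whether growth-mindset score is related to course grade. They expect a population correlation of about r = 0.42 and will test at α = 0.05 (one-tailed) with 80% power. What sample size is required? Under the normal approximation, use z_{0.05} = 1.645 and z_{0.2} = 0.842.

n = 34

Fisher's z: C = ½·ln((1+r)/(1−r)) = ½·ln(2.4483) = 0.4477.
n = ((z_{α} + z_β)/C)² + 3.
(1.645 + 0.842) / 0.4477 = 2.487 / 0.4477 = 5.555.
n = 5.555² + 3 = 30.86 + 3 = 33.9.
Round up.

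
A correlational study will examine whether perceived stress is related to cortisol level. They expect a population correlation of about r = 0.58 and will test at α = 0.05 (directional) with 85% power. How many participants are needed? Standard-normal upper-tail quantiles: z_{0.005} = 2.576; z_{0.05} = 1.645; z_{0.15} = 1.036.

n = 20

Fisher's z: C = ½·ln((1+r)/(1−r)) = ½·ln(3.7619) = 0.6625.
n = ((z_{α} + z_β)/C)² + 3.
(1.645 + 1.036) / 0.6625 = 2.681 / 0.6625 = 4.047.
n = 4.047² + 3 = 16.38 + 3 = 19.4.
Round up.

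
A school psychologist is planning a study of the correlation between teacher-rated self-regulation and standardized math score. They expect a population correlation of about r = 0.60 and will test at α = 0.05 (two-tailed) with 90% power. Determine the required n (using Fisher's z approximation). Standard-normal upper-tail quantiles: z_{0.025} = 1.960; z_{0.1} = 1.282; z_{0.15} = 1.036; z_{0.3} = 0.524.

n = 25

Fisher's z: C = ½·ln((1+r)/(1−r)) = ½·ln(4.0000) = 0.6931.
n = ((z_{α/2} + z_β)/C)² + 3.
(1.960 + 1.282) / 0.6931 = 3.242 / 0.6931 = 4.678.
n = 4.678² + 3 = 21.88 + 3 = 24.9.
Round up.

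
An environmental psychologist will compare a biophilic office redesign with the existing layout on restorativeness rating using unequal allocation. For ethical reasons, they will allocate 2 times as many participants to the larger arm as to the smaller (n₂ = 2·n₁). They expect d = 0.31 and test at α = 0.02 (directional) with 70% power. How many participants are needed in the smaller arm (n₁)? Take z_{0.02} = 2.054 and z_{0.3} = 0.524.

With allocation ratio k = n₂/n₁ = 2, Var(x̄₁−x̄₂) = σ²(1/n₁ + 1/(k·n₁)) = σ²·(k+1)/(k·n₁).
So n₁ = (1 + 1/k)·((z_{α} + z_β)/d)² = 1.500 × (2.578/0.31)².
n₁ = 1.500 × 69.16 = 103.7.
Round up: n₁ = 104, giving n₂ = 2 × 104 = 208.

n₁ = 104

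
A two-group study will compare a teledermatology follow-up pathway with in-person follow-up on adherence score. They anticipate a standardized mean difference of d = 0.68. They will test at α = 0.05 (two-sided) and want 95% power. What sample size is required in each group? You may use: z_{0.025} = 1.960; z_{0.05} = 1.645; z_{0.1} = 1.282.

For two independent groups with equal n: n = 2·((z_{α/2} + z_β) / d)².
z_{α/2} + z_β = 1.960 + 1.645 = 3.605.
n = 2 × (3.605 / 0.68)² = 2 × 5.301² = 2 × 28.11 = 56.2.
Round up to the next whole participant.

n = 57 per group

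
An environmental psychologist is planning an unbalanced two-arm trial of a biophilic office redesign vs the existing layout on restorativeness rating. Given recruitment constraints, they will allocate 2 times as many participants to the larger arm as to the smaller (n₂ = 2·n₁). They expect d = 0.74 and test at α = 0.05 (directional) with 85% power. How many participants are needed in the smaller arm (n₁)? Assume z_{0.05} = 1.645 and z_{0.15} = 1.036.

With allocation ratio k = n₂/n₁ = 2, Var(x̄₁−x̄₂) = σ²(1/n₁ + 1/(k·n₁)) = σ²·(k+1)/(k·n₁).
So n₁ = (1 + 1/k)·((z_{α} + z_β)/d)² = 1.500 × (2.681/0.74)².
n₁ = 1.500 × 13.13 = 19.7.
Round up: n₁ = 20, giving n₂ = 2 × 20 = 40.

n₁ = 20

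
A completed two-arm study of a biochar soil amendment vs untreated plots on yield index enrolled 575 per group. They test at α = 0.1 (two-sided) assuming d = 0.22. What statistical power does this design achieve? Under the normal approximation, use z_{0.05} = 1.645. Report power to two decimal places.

For two equal groups, power = Φ(d·√(n/2) − z_{α/2}).
d·√(n/2) = 0.22 × √(575/2) = 0.22 × 16.956 = 3.730.
z_β = 3.730 − 1.645 = 2.085.
Power = Φ(2.085) = 0.981.

power ≈ 0.98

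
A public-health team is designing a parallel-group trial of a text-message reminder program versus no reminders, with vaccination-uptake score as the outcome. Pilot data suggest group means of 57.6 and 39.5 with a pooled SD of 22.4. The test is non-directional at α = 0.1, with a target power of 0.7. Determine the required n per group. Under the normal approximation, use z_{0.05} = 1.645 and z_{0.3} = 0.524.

n = 15 per group

Cohen's d = |M₁ − M₂| / SD_pooled = |57.6 − 39.5| / 22.4 = 18.1 / 22.4 = 0.808.
For two independent groups with equal n: n = 2·((z_{α/2} + z_β) / d)².
z_{α/2} + z_β = 1.645 + 0.524 = 2.169.
n = 2 × (2.169 / 0.808)² = 2 × 2.684² = 2 × 7.21 = 14.4.
Round up to the next whole participant.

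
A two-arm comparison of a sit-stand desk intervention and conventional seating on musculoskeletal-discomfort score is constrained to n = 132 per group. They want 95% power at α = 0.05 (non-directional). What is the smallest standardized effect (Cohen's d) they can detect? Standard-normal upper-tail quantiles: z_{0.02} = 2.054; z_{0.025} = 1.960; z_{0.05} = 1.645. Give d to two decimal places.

d_min ≈ 0.44

For two independent groups of n = 132 each: d_min = (z_{α/2} + z_β)·√(2/n).
z-sum = 1.960 + 1.645 = 3.605.
d_min = 3.605 × √(2/132) = 3.605 × 0.1231 = 0.444.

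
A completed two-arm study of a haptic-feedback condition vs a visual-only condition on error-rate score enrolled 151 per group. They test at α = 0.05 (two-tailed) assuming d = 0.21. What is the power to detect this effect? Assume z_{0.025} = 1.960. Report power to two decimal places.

power ≈ 0.45

For two equal groups, power = Φ(d·√(n/2) − z_{α/2}).
d·√(n/2) = 0.21 × √(151/2) = 0.21 × 8.689 = 1.825.
z_β = 1.825 − 1.960 = -0.135.
Power = Φ(-0.135) = 0.446.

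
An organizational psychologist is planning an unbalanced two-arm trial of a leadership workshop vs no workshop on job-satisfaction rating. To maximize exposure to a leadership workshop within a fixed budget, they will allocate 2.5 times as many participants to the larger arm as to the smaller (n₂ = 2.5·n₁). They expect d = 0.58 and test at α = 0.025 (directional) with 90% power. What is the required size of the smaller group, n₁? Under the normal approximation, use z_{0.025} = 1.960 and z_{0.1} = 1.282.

n₁ = 44

With allocation ratio k = n₂/n₁ = 2.5, Var(x̄₁−x̄₂) = σ²(1/n₁ + 1/(k·n₁)) = σ²·(k+1)/(k·n₁).
So n₁ = (1 + 1/k)·((z_{α} + z_β)/d)² = 1.400 × (3.242/0.58)².
n₁ = 1.400 × 31.24 = 43.7.
Round up: n₁ = 44, giving n₂ = 2.5 × 44 = 110.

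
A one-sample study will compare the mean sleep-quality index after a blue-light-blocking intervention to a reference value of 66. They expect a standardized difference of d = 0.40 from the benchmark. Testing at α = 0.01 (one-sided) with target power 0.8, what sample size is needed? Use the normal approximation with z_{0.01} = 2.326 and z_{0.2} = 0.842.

n = 63

For a one-sample test: n = ((z_{α} + z_β) / d)².
z_{α} + z_β = 2.326 + 0.842 = 3.168.
n = (3.168 / 0.40)² = 7.920² = 62.73.
Round up.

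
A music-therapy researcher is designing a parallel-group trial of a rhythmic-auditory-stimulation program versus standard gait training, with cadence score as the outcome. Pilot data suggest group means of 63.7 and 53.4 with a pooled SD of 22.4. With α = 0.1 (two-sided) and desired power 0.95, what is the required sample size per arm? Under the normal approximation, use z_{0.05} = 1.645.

n = 103 per group

Cohen's d = |M₁ − M₂| / SD_pooled = |63.7 − 53.4| / 22.4 = 10.3 / 22.4 = 0.460.
For two independent groups with equal n: n = 2·((z_{α/2} + z_β) / d)².
z_{α/2} + z_β = 1.645 + 1.645 = 3.290.
n = 2 × (3.290 / 0.460)² = 2 × 7.152² = 2 × 51.15 = 102.3.
Round up to the next whole participant.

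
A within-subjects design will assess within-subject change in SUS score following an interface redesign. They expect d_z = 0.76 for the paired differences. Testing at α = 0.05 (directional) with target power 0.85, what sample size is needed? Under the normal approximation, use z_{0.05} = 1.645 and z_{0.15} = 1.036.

n = 13 pairs

For a paired (one-sample on differences) test: n = ((z_{α} + z_β) / d)².
z_{α} + z_β = 1.645 + 1.036 = 2.681.
n = (2.681 / 0.76)² = 3.528² = 12.44.
Round up.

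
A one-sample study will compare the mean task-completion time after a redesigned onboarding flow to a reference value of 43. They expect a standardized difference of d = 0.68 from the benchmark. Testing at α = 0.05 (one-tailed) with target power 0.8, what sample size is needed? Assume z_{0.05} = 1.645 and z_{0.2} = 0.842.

n = 14

For a one-sample test: n = ((z_{α} + z_β) / d)².
z_{α} + z_β = 1.645 + 0.842 = 2.487.
n = (2.487 / 0.68)² = 3.657² = 13.38.
Round up.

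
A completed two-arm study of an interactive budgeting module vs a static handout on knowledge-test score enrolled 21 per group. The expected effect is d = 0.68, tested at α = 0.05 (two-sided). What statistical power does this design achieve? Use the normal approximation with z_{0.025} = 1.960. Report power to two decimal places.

For two equal groups, power = Φ(d·√(n/2) − z_{α/2}).
d·√(n/2) = 0.68 × √(21/2) = 0.68 × 3.240 = 2.203.
z_β = 2.203 − 1.960 = 0.243.
Power = Φ(0.243) = 0.596.

power ≈ 0.60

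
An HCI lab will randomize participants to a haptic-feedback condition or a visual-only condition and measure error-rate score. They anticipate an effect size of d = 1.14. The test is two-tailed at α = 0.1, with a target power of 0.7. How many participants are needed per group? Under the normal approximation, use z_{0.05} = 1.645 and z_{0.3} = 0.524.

n = 8 per group

For two independent groups with equal n: n = 2·((z_{α/2} + z_β) / d)².
z_{α/2} + z_β = 1.645 + 0.524 = 2.169.
n = 2 × (2.169 / 1.14)² = 2 × 1.903² = 2 × 3.62 = 7.2.
Round up to the next whole participant.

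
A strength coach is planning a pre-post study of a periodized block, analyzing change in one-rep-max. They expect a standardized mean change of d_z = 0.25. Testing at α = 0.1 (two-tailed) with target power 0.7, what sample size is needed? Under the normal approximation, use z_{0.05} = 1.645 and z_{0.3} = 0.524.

n = 76 pairs

For a paired (one-sample on differences) test: n = ((z_{α/2} + z_β) / d)².
z_{α/2} + z_β = 1.645 + 0.524 = 2.169.
n = (2.169 / 0.25)² = 8.676² = 75.27.
Round up.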